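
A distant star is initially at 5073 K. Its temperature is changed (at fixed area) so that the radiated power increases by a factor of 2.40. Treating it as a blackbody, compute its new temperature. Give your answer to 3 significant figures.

T₂ ≈ 6.31×10³ K

P ∝ T⁴, so T₂/T₁ = (P₂/P₁)^(1/4) = (2.40)^(1/4) = 1.24467.
T₂ = 5073 × 1.24467 = 6.31×10³ K.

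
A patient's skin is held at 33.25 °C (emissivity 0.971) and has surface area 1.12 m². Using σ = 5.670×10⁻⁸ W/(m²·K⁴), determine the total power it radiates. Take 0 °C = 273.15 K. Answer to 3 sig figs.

P ≈ 543 W

T = 33.25 °C + 273.15 = 306.40 K.
Area A = 1.12 m².
P = εσAT⁴ = 0.971 × 5.670×10⁻⁸ × 1.12 × (306.40)⁴ = 543 W.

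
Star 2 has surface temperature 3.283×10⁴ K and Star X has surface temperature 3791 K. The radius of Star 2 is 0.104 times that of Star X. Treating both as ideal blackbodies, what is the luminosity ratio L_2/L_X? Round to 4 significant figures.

L_2/L_X ≈ 60.83

L ∝ R²T⁴, so L_2/L_X = (R_2/R_X)²(T_2/T_X)⁴ = (0.104)² × (3.283×10⁴/3791)⁴ = 0.010816 × 5624.30 = 60.83.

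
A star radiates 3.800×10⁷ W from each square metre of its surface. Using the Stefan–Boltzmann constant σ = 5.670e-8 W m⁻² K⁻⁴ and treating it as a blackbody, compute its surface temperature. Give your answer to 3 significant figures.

I = σT⁴, so T = (I/σ)^(1/4) = (3.800×10⁷/(5.670×10⁻⁸))^(1/4) = 5.09×10³ K.

T ≈ 5.09×10³ K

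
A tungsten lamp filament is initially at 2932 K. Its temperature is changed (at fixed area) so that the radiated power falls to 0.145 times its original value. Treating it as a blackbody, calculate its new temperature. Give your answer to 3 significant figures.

P ∝ T⁴, so T₂/T₁ = (P₂/P₁)^(1/4) = (0.145)^(1/4) = 0.617081.
T₂ = 2932 × 0.617081 = 1.81×10³ K.

T₂ ≈ 1.81×10³ K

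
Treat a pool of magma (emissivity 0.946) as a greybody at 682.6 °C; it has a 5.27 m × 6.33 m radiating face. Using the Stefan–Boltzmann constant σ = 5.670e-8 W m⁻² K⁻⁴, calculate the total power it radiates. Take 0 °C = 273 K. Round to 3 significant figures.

P ≈ 1.49×10⁶ W

T = 682.6 °C + 273 = 955.6 K.
Area A = 5.27 × 6.33 = 33.3591 m².
P = εσAT⁴ = 0.946 × 5.670×10⁻⁸ × 33.3591 × (955.6)⁴ = 1.49×10⁶ W.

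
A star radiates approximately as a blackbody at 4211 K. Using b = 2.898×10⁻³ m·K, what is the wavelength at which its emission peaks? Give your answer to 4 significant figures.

Wien's displacement law: λ_max = b/T = (2.898×10⁻³ m·K)/(4211 K) = 6.8820×10⁻⁷ m.
That is 688.2 nm, in the visible range.

λ_max ≈ 688.2 nm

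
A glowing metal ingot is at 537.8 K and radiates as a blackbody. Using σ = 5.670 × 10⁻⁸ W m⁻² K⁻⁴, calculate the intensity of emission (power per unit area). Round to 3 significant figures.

I ≈ 4.74×10³ W/m²

Stefan–Boltzmann: I = σT⁴ = 5.670×10⁻⁸ × (537.8)⁴ = 4.74×10³ W/m².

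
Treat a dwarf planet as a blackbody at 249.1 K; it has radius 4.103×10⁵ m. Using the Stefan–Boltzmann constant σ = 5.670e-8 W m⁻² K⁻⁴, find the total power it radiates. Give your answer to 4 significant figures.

P ≈ 4.618×10¹⁴ W

Surface area A = 4πR² = 4π(4.103×10⁵ m)² = 2.11550×10¹² m².
P = σAT⁴ = 5.670×10⁻⁸ × 2.11550×10¹² × (249.1)⁴ = 4.618×10¹⁴ W.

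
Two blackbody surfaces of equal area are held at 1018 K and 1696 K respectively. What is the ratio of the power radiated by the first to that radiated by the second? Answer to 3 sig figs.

With equal areas, P₁/P₂ = (T₁/T₂)⁴ = (1018/1696)⁴ = 0.130.

P₁/P₂ ≈ 0.130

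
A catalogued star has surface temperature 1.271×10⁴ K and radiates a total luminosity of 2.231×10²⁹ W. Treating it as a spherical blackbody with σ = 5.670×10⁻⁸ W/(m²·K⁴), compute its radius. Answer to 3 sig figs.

L = 4πR²σT⁴ ⇒ R = √(L/(4πσT⁴)).
σT⁴ = 1.47967×10⁹ W/m², so R = √(2.231×10²⁹/(4π×1.47967×10⁹)) = 3.46×10⁹ m.

R ≈ 3.46×10⁹ m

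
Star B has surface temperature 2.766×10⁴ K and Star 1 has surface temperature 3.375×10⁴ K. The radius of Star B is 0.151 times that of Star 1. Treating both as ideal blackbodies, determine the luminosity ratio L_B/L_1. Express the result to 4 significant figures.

L_B/L_1 ≈ 0.01029

L ∝ R²T⁴, so L_B/L_1 = (R_B/R_1)²(T_B/T_1)⁴ = (0.151)² × (2.766×10⁴/3.375×10⁴)⁴ = 0.022801 × 0.451142 = 0.01029.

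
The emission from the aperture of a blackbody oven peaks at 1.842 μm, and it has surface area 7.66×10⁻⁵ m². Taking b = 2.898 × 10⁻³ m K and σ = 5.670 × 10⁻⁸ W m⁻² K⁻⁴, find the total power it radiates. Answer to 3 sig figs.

P ≈ 26.6 W

Wien's law: T = b/λ_max = 2.898×10⁻³/1.842×10⁻⁶ = 1573.29 K.
Area A = 7.66×10⁻⁵ m².
Then P = σAT⁴ = 5.670×10⁻⁸×7.66×10⁻⁵×(1573.29)⁴ = 26.6 W.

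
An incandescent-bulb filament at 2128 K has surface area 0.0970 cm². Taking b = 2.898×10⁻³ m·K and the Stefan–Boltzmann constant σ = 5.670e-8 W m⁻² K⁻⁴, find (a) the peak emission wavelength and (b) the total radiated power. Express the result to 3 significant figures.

λ_max ≈ 1.36 μm; P ≈ 11.3 W

(a) λ_max = b/T = 2.898×10⁻³/2128 = 1.362×10⁻⁶ m = 1.36 μm.
Area A = 0.0970 cm² = 9.70×10⁻⁶ m².
(b) P = σAT⁴ = 5.670×10⁻⁸×9.70×10⁻⁶×(2128)⁴ = 11.3 W.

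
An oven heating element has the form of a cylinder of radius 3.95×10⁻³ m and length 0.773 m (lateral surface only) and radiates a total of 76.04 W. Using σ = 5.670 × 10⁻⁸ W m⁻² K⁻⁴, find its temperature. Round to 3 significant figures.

T ≈ 514 K

Lateral area A = 2πrL = 2π×3.95×10⁻³×0.773 = 0.0191848 m².
P = σAT⁴ ⇒ T = (P/(σA))^(1/4) = (76.04/(5.670×10⁻⁸×0.0191848))^(1/4) = 514 K.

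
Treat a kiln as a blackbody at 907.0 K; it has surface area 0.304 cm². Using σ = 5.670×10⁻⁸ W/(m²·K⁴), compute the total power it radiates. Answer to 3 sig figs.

P ≈ 1.17 W

Area A = 0.304 cm² = 3.04×10⁻⁵ m².
P = σAT⁴ = 5.670×10⁻⁸ × 3.04×10⁻⁵ × (907.0)⁴ = 1.17 W.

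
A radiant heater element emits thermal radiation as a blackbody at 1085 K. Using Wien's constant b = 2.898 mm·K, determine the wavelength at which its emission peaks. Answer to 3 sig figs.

Wien's displacement law: λ_max = b/T = (2.898×10⁻³ m·K)/(1085 K) = 2.671×10⁻⁶ m.
That is 2.67×10³ nm, in the infrared range.

λ_max ≈ 2.67×10³ nm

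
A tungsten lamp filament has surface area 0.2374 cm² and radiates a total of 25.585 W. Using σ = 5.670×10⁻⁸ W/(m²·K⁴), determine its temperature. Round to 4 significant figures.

Area A = 0.2374 cm² = 2.374×10⁻⁵ m².
P = σAT⁴ ⇒ T = (P/(σA))^(1/4) = (25.585/(5.670×10⁻⁸×2.374×10⁻⁵))^(1/4) = 2088 K.

T ≈ 2088 K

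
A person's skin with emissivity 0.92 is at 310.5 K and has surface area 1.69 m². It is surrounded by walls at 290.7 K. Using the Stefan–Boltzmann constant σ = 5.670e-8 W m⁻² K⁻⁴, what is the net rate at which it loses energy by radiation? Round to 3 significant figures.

Net loss ≈ 190 W

Area A = 1.69 m².
Net radiated power P_net = εσA(T⁴ − T₀⁴) = 0.92×5.670×10⁻⁸×1.69×(310.5⁴ − 290.7⁴).
T⁴ − T₀⁴ = 9.29494×10⁹ − 7.14135×10⁹ = 2.15359×10⁹ K⁴, so P_net = 190 W.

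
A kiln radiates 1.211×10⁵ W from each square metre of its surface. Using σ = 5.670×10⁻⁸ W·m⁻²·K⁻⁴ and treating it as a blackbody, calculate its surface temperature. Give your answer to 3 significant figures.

T ≈ 1.21×10³ K

I = σT⁴, so T = (I/σ)^(1/4) = (1.211×10⁵/(5.670×10⁻⁸))^(1/4) = 1.21×10³ K.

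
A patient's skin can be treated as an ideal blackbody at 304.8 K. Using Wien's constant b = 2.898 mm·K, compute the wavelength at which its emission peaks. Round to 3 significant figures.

λ_max ≈ 9.51 μm

Wien's displacement law: λ_max = b/T = (2.898×10⁻³ m·K)/(304.8 K) = 9.508×10⁻⁶ m.
That is 9.51 μm, in the infrared range.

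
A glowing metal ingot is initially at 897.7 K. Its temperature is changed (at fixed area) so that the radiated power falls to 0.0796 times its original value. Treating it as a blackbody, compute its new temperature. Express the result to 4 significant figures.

T₂ ≈ 476.8 K

P ∝ T⁴, so T₂/T₁ = (P₂/P₁)^(1/4) = (0.0796)^(1/4) = 0.531164.
T₂ = 897.7 × 0.531164 = 476.8 K.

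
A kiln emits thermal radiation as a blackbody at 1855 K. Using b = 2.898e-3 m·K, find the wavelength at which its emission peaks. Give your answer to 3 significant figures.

λ_max ≈ 1.56×10³ nm

Wien's displacement law: λ_max = b/T = (2.898×10⁻³ m·K)/(1855 K) = 1.562×10⁻⁶ m.
That is 1.56×10³ nm, in the infrared range.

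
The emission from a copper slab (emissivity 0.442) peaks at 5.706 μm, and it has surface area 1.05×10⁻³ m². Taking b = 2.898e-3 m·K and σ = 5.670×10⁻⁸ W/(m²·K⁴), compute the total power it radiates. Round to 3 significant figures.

Wien's law: T = b/λ_max = 2.898×10⁻³/5.706×10⁻⁶ = 507.886 K.
Area A = 1.05×10⁻³ m².
Then P = εσAT⁴ = 0.442×5.670×10⁻⁸×1.05×10⁻³×(507.886)⁴ = 1.75 W.

P ≈ 1.75 W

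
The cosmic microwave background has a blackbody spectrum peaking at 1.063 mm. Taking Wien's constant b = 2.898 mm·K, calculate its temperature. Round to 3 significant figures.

Wien's law gives T = b/λ_max = (2.898×10⁻³ m·K)/(1.063×10⁻³ m) = 2.73 K.

T ≈ 2.73 K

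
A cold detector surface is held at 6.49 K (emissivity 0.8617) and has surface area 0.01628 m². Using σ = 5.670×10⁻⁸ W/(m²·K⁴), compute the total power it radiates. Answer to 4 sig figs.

Area A = 0.01628 m².
P = εσAT⁴ = 0.8617 × 5.670×10⁻⁸ × 0.01628 × (6.49)⁴ = 1.411×10⁻⁶ W.

P ≈ 1.411×10⁻⁶ W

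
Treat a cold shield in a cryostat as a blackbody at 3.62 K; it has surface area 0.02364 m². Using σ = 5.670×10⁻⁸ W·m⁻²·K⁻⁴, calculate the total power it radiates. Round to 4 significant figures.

P ≈ 2.302×10⁻⁷ W

Area A = 0.02364 m².
P = σAT⁴ = 5.670×10⁻⁸ × 0.02364 × (3.62)⁴ = 2.302×10⁻⁷ W.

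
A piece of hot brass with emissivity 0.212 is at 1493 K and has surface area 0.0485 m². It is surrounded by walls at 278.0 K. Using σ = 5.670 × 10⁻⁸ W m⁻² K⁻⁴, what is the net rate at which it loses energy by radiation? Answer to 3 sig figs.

Net loss ≈ 2.89×10³ W

Area A = 0.0485 m².
Net radiated power P_net = εσA(T⁴ − T₀⁴) = 0.212×5.670×10⁻⁸×0.0485×(1493⁴ − 278.0⁴).
T⁴ − T₀⁴ = 4.96866×10¹² − 5.97282×10⁹ = 4.96269×10¹² K⁴, so P_net = 2.89×10³ W.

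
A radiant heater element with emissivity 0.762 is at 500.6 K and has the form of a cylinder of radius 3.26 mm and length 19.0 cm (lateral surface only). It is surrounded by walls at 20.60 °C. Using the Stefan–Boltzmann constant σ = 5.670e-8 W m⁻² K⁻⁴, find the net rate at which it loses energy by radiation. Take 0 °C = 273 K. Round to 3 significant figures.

Net loss ≈ 9.31 W

Surroundings: T = 20.60 °C + 273 = 293.60 K.
Lateral area A = 2πrL = 2π×3.26×10⁻³×0.190 = 3.89180×10⁻³ m².
Net radiated power P_net = εσA(T⁴ − T₀⁴) = 0.762×5.670×10⁻⁸×3.89180×10⁻³×(500.6⁴ − 293.60⁴).
T⁴ − T₀⁴ = 6.28005×10¹⁰ − 7.43061×10⁹ = 5.53699×10¹⁰ K⁴, so P_net = 9.31 W.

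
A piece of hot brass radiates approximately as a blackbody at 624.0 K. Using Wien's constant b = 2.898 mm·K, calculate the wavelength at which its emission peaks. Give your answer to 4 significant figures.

Wien's displacement law: λ_max = b/T = (2.898×10⁻³ m·K)/(624.0 K) = 4.6442×10⁻⁶ m.
That is 4.644 μm, in the infrared range.

λ_max ≈ 4.644 μm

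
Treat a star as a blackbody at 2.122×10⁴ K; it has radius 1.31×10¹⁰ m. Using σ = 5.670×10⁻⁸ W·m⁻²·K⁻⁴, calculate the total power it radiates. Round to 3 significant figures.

Surface area A = 4πR² = 4π(1.31×10¹⁰ m)² = 2.15651×10²¹ m².
P = σAT⁴ = 5.670×10⁻⁸ × 2.15651×10²¹ × (2.122×10⁴)⁴ = 2.48×10³¹ W.

P ≈ 2.48×10³¹ W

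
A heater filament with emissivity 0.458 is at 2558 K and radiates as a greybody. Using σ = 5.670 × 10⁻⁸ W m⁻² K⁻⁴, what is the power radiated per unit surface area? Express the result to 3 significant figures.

Stefan–Boltzmann: I = εσT⁴ = 0.458 × 5.670×10⁻⁸ × (2558)⁴ = 1.11×10⁶ W/m².

I ≈ 1.11×10⁶ W/m²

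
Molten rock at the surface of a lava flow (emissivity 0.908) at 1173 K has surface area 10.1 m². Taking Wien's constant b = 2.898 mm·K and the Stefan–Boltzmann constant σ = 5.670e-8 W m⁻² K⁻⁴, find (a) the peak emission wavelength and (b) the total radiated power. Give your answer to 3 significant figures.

(a) λ_max = b/T = 2.898×10⁻³/1173 = 2.471×10⁻⁶ m = 2.47 μm.
Area A = 10.1 m².
(b) P = εσAT⁴ = 0.908×5.670×10⁻⁸×10.1×(1173)⁴ = 9.84×10⁵ W.

λ_max ≈ 2.47 μm; P ≈ 9.84×10⁵ W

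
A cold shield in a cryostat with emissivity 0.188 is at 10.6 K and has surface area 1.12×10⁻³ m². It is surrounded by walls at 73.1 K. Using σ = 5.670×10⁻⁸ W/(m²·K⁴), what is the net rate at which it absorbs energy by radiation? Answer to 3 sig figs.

Net gain ≈ 3.41×10⁻⁴ W

Area A = 1.12×10⁻³ m².
Net radiated power P_net = εσA(T⁴ − T₀⁴) = 0.188×5.670×10⁻⁸×1.12×10⁻³×(10.6⁴ − 73.1⁴).
T⁴ − T₀⁴ = 12624.8 − 2.85542×10⁷ = -2.85416×10⁷ K⁴, so P_net = -3.41×10⁻⁴ W — negative, meaning a net gain of 3.41×10⁻⁴ W.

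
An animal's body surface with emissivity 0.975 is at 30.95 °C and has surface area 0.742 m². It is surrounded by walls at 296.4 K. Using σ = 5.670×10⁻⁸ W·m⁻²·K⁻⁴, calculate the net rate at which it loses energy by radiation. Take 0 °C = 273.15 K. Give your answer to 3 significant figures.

T = 30.95 °C + 273.15 = 304.10 K.
Area A = 0.742 m².
Net radiated power P_net = εσA(T⁴ − T₀⁴) = 0.975×5.670×10⁻⁸×0.742×(304.10⁴ − 296.4⁴).
T⁴ − T₀⁴ = 8.55196×10⁹ − 7.71814×10⁹ = 8.33820×10⁸ K⁴, so P_net = 34.2 W.

Net loss ≈ 34.2 W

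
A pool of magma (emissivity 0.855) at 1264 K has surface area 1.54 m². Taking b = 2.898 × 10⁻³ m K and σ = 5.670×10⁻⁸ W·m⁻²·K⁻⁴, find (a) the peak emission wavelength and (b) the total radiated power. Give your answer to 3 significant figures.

(a) λ_max = b/T = 2.898×10⁻³/1264 = 2.293×10⁻⁶ m = 2.29 μm.
Area A = 1.54 m².
(b) P = εσAT⁴ = 0.855×5.670×10⁻⁸×1.54×(1264)⁴ = 1.91×10⁵ W.

λ_max ≈ 2.29 μm; P ≈ 1.91×10⁵ W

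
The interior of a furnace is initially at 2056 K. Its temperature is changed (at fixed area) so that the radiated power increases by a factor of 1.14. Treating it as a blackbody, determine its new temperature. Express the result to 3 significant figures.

P ∝ T⁴, so T₂/T₁ = (P₂/P₁)^(1/4) = (1.14)^(1/4) = 1.03330.
T₂ = 2056 × 1.03330 = 2.12×10³ K.

T₂ ≈ 2.12×10³ K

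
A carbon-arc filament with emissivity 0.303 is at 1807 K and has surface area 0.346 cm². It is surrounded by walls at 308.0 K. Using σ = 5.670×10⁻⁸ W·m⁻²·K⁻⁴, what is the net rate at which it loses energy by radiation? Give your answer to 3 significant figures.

Area A = 0.346 cm² = 3.46×10⁻⁵ m².
Net radiated power P_net = εσA(T⁴ − T₀⁴) = 0.303×5.670×10⁻⁸×3.46×10⁻⁵×(1807⁴ − 308.0⁴).
T⁴ − T₀⁴ = 1.06619×10¹³ − 8.99918×10⁹ = 1.06529×10¹³ K⁴, so P_net = 6.33 W.

Net loss ≈ 6.33 W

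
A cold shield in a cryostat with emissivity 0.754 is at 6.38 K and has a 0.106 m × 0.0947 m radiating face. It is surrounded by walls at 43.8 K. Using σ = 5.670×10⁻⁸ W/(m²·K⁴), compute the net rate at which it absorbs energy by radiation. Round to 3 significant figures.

Net gain ≈ 1.58×10⁻³ W

Area A = 0.106 × 0.0947 = 0.0100382 m².
Net radiated power P_net = εσA(T⁴ − T₀⁴) = 0.754×5.670×10⁻⁸×0.0100382×(6.38⁴ − 43.8⁴).
T⁴ − T₀⁴ = 1656.85 − 3.68041×10⁶ = -3.67875×10⁶ K⁴, so P_net = -1.58×10⁻³ W — negative, meaning a net gain of 1.58×10⁻³ W.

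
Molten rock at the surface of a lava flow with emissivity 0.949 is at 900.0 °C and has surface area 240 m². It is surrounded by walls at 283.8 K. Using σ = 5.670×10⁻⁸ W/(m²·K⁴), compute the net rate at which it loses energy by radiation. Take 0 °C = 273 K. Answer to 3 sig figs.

T = 900.0 °C + 273 = 1173.0 K.
Area A = 240 m².
Net radiated power P_net = εσA(T⁴ − T₀⁴) = 0.949×5.670×10⁻⁸×240×(1173.0⁴ − 283.8⁴).
T⁴ − T₀⁴ = 1.89318×10¹² − 6.48708×10⁹ = 1.88669×10¹² K⁴, so P_net = 2.44×10⁷ W.

Net loss ≈ 2.44×10⁷ W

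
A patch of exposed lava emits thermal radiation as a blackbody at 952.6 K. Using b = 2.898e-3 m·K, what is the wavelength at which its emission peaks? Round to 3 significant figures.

Wien's displacement law: λ_max = b/T = (2.898×10⁻³ m·K)/(952.6 K) = 3.042×10⁻⁶ m.
That is 3.04 μm, in the infrared range.

λ_max ≈ 3.04 μm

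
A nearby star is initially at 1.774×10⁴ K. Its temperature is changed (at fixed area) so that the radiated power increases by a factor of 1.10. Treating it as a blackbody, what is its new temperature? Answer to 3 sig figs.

T₂ ≈ 1.82×10⁴ K

P ∝ T⁴, so T₂/T₁ = (P₂/P₁)^(1/4) = (1.10)^(1/4) = 1.02411.
T₂ = 1.774×10⁴ × 1.02411 = 1.82×10⁴ K.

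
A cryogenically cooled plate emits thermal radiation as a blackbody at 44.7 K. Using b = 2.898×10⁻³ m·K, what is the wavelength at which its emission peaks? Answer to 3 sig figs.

λ_max ≈ 64.8 μm

Wien's displacement law: λ_max = b/T = (2.898×10⁻³ m·K)/(44.7 K) = 6.483×10⁻⁵ m.
That is 64.8 μm, in the infrared range.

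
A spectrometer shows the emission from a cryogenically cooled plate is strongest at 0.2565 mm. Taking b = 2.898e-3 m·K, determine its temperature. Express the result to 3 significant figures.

Wien's law gives T = b/λ_max = (2.898×10⁻³ m·K)/(2.565×10⁻⁴ m) = 11.3 K.

T ≈ 11.3 K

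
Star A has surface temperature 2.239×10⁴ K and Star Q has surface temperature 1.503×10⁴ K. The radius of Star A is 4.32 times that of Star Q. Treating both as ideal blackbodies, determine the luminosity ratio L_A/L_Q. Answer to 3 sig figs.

L ∝ R²T⁴, so L_A/L_Q = (R_A/R_Q)²(T_A/T_Q)⁴ = (4.32)² × (2.239×10⁴/1.503×10⁴)⁴ = 18.6624 × 4.92471 = 91.9.

L_A/L_Q ≈ 91.9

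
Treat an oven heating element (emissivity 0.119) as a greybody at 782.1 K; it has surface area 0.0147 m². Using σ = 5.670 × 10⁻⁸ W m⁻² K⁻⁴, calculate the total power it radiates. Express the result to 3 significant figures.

P ≈ 37.1 W

Area A = 0.0147 m².
P = εσAT⁴ = 0.119 × 5.670×10⁻⁸ × 0.0147 × (782.1)⁴ = 37.1 W.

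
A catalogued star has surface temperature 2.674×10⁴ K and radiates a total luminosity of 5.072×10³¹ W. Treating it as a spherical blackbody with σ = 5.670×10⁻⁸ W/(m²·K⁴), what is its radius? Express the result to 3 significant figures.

R ≈ 1.18×10¹⁰ m

L = 4πR²σT⁴ ⇒ R = √(L/(4πσT⁴)).
σT⁴ = 2.89887×10¹⁰ W/m², so R = √(5.072×10³¹/(4π×2.89887×10¹⁰)) = 1.18×10¹⁰ m.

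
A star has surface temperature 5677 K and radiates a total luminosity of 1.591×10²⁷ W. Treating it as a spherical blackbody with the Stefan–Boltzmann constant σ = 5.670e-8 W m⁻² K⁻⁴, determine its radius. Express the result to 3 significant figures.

L = 4πR²σT⁴ ⇒ R = √(L/(4πσT⁴)).
σT⁴ = 5.88923×10⁷ W/m², so R = √(1.591×10²⁷/(4π×5.88923×10⁷)) = 1.47×10⁹ m.

R ≈ 1.47×10⁹ m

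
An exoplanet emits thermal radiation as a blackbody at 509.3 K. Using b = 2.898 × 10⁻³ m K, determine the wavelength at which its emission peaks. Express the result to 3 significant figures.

λ_max ≈ 5.69 μm

Wien's displacement law: λ_max = b/T = (2.898×10⁻³ m·K)/(509.3 K) = 5.690×10⁻⁶ m.
That is 5.69 μm, in the infrared range.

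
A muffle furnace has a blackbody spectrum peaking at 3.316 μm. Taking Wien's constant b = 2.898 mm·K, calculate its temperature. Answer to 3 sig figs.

Wien's law gives T = b/λ_max = (2.898×10⁻³ m·K)/(3.316×10⁻⁶ m) = 874 K.

T ≈ 874 K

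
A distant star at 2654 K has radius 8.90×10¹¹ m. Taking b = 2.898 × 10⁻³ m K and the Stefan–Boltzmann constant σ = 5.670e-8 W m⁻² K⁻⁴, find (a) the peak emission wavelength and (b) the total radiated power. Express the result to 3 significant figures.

(a) λ_max = b/T = 2.898×10⁻³/2654 = 1.092×10⁻⁶ m = 1.09×10³ nm.
Surface area A = 4πR² = 4π(8.90×10¹¹ m)² = 9.95382×10²⁴ m².
(b) P = σAT⁴ = 5.670×10⁻⁸×9.95382×10²⁴×(2654)⁴ = 2.80×10³¹ W.

λ_max ≈ 1.09×10³ nm; P ≈ 2.80×10³¹ W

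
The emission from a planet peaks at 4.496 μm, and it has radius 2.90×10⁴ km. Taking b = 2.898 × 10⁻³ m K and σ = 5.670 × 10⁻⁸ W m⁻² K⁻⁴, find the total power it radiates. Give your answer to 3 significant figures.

Wien's law: T = b/λ_max = 2.898×10⁻³/4.496×10⁻⁶ = 644.573 K.
Surface area A = 4πR² = 4π(2.90×10⁷ m)² = 1.05683×10¹⁶ m².
Then P = σAT⁴ = 5.670×10⁻⁸×1.05683×10¹⁶×(644.573)⁴ = 1.03×10²⁰ W.

P ≈ 1.03×10²⁰ W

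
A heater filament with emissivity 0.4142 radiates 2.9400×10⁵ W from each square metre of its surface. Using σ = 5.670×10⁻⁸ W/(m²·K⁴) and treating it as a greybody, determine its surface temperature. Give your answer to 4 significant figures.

I = εσT⁴, so T = (I/εσ)^(1/4) = (2.9400×10⁵/(0.4142×5.670×10⁻⁸))^(1/4) = 1881 K.

T ≈ 1881 K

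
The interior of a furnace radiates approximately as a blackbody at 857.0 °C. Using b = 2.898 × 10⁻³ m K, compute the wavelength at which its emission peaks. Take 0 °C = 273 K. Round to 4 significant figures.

λ_max ≈ 2565 nm

T = 857.0 °C + 273 = 1130.0 K.
Wien's displacement law: λ_max = b/T = (2.898×10⁻³ m·K)/(1130.0 K) = 2.5646×10⁻⁶ m.
That is 2565 nm, in the infrared range.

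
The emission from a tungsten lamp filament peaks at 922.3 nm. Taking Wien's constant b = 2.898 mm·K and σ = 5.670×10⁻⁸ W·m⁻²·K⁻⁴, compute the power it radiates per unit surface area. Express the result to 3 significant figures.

I ≈ 5.53×10⁶ W/m²

Wien's law: T = b/λ_max = 2.898×10⁻³/9.223×10⁻⁷ = 3142.14 K.
Then I = σT⁴ = 5.670×10⁻⁸×(3142.14)⁴ = 5.53×10⁶ W/m².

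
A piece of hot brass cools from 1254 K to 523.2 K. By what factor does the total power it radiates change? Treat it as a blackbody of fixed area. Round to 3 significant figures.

P ∝ T⁴, so P₂/P₁ = (T₂/T₁)⁴ = (523.2/1254)⁴ = (0.417225)⁴ = 0.0303.

P₂/P₁ ≈ 0.0303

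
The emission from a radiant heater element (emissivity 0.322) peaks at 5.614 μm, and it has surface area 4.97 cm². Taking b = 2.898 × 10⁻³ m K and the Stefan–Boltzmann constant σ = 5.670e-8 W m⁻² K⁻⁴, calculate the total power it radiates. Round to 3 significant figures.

Wien's law: T = b/λ_max = 2.898×10⁻³/5.614×10⁻⁶ = 516.209 K.
Area A = 4.97 cm² = 4.97×10⁻⁴ m².
Then P = εσAT⁴ = 0.322×5.670×10⁻⁸×4.97×10⁻⁴×(516.209)⁴ = 0.644 W.

P ≈ 0.644 W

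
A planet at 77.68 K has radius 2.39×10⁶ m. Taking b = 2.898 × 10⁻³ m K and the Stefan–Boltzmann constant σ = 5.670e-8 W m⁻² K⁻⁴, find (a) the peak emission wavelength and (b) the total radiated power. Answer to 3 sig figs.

λ_max ≈ 37.3 μm; P ≈ 1.48×10¹⁴ W

(a) λ_max = b/T = 2.898×10⁻³/77.68 = 3.731×10⁻⁵ m = 37.3 μm.
Surface area A = 4πR² = 4π(2.39×10⁶ m)² = 7.17804×10¹³ m².
(b) P = σAT⁴ = 5.670×10⁻⁸×7.17804×10¹³×(77.68)⁴ = 1.48×10¹⁴ W.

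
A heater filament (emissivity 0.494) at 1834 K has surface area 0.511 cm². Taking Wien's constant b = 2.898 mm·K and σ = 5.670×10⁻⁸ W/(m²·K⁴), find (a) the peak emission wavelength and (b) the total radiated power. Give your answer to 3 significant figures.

(a) λ_max = b/T = 2.898×10⁻³/1834 = 1.580×10⁻⁶ m = 1.58×10³ nm.
Area A = 0.511 cm² = 5.11×10⁻⁵ m².
(b) P = εσAT⁴ = 0.494×5.670×10⁻⁸×5.11×10⁻⁵×(1834)⁴ = 16.2 W.

λ_max ≈ 1.58×10³ nm; P ≈ 16.2 W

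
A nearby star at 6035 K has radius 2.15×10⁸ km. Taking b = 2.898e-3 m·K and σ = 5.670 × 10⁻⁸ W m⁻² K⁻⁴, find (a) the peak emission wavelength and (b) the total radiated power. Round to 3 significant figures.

(a) λ_max = b/T = 2.898×10⁻³/6035 = 4.802×10⁻⁷ m = 0.480 μm.
Surface area A = 4πR² = 4π(2.15×10¹¹ m)² = 5.80880×10²³ m².
(b) P = σAT⁴ = 5.670×10⁻⁸×5.80880×10²³×(6035)⁴ = 4.37×10³¹ W.

λ_max ≈ 0.480 μm; P ≈ 4.37×10³¹ W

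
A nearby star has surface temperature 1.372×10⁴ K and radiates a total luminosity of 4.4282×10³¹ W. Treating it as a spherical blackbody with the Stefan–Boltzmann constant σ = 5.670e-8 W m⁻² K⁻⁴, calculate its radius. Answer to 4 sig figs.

R ≈ 4.188×10¹⁰ m

L = 4πR²σT⁴ ⇒ R = √(L/(4πσT⁴)).
σT⁴ = 2.00909×10⁹ W/m², so R = √(4.4282×10³¹/(4π×2.00909×10⁹)) = 4.188×10¹⁰ m.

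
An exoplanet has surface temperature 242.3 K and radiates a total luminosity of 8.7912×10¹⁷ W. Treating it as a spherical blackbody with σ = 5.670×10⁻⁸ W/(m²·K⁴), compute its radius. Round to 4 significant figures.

R ≈ 1.892×10⁷ m

L = 4πR²σT⁴ ⇒ R = √(L/(4πσT⁴)).
σT⁴ = 195.432 W/m², so R = √(8.7912×10¹⁷/(4π×195.432)) = 1.892×10⁷ m.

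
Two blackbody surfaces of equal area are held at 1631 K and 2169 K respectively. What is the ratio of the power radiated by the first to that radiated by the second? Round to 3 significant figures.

P₁/P₂ ≈ 0.320

With equal areas, P₁/P₂ = (T₁/T₂)⁴ = (1631/2169)⁴ = 0.320.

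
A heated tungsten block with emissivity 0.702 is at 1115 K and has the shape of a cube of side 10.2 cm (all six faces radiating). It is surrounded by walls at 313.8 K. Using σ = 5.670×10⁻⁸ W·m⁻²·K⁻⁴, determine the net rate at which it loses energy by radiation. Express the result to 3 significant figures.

Area A = 6s² = 6×(0.102 m)² = 0.062424 m².
Net radiated power P_net = εσA(T⁴ − T₀⁴) = 0.702×5.670×10⁻⁸×0.062424×(1115⁴ − 313.8⁴).
T⁴ − T₀⁴ = 1.54561×10¹² − 9.69643×10⁹ = 1.53591×10¹² K⁴, so P_net = 3.82×10³ W.

Net loss ≈ 3.82×10³ W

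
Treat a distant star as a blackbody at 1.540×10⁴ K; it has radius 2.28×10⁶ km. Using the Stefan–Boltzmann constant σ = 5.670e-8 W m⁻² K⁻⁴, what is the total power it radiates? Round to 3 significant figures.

Surface area A = 4πR² = 4π(2.28×10⁹ m)² = 6.53250×10¹⁹ m².
P = σAT⁴ = 5.670×10⁻⁸ × 6.53250×10¹⁹ × (1.540×10⁴)⁴ = 2.08×10²⁹ W.

P ≈ 2.08×10²⁹ W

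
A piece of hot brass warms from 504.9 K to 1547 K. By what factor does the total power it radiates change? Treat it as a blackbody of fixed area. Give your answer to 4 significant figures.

P ∝ T⁴, so P₂/P₁ = (T₂/T₁)⁴ = (1547/504.9)⁴ = (3.06397)⁴ = 88.13.

P₂/P₁ ≈ 88.13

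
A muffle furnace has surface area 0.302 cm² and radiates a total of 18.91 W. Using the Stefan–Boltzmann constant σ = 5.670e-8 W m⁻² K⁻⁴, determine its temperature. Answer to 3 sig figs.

Area A = 0.302 cm² = 3.02×10⁻⁵ m².
P = σAT⁴ ⇒ T = (P/(σA))^(1/4) = (18.91/(5.670×10⁻⁸×3.02×10⁻⁵))^(1/4) = 1.82×10³ K.

T ≈ 1.82×10³ K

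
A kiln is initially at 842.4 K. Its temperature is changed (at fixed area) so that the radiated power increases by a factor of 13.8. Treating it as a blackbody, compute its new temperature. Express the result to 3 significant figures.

P ∝ T⁴, so T₂/T₁ = (P₂/P₁)^(1/4) = (13.8)^(1/4) = 1.92739.
T₂ = 842.4 × 1.92739 = 1.62×10³ K.

T₂ ≈ 1.62×10³ K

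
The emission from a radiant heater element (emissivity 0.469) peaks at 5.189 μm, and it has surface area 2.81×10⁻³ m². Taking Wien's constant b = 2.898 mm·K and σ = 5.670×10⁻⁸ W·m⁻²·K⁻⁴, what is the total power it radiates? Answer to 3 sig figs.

Wien's law: T = b/λ_max = 2.898×10⁻³/5.189×10⁻⁶ = 558.489 K.
Area A = 2.81×10⁻³ m².
Then P = εσAT⁴ = 0.469×5.670×10⁻⁸×2.81×10⁻³×(558.489)⁴ = 7.27 W.

P ≈ 7.27 W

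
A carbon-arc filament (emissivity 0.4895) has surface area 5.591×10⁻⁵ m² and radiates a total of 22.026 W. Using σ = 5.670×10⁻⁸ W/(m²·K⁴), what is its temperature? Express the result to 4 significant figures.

Area A = 5.591×10⁻⁵ m².
P = εσAT⁴ ⇒ T = (P/(εσA))^(1/4) = (22.026/(0.4895×5.670×10⁻⁸×5.591×10⁻⁵))^(1/4) = 1941 K.

T ≈ 1941 K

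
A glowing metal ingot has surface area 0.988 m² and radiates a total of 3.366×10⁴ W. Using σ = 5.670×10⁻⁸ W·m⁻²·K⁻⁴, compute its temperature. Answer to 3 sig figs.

Area A = 0.988 m².
P = σAT⁴ ⇒ T = (P/(σA))^(1/4) = (3.366×10⁴/(5.670×10⁻⁸×0.988))^(1/4) = 880 K.

T ≈ 880 K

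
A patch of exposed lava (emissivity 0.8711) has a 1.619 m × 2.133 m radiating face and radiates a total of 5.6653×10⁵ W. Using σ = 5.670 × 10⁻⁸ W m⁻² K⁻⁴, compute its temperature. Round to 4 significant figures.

T ≈ 1350 K

Area A = 1.619 × 2.133 = 3.45333 m².
P = εσAT⁴ ⇒ T = (P/(εσA))^(1/4) = (5.6653×10⁵/(0.8711×5.670×10⁻⁸×3.45333))^(1/4) = 1350 K.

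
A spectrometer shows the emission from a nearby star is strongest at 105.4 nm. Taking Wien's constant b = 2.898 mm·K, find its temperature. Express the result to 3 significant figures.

T ≈ 2.75×10⁴ K

Wien's law gives T = b/λ_max = (2.898×10⁻³ m·K)/(1.054×10⁻⁷ m) = 2.75×10⁴ K.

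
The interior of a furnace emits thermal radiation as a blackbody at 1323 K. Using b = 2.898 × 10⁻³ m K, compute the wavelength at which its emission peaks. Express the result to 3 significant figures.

Wien's displacement law: λ_max = b/T = (2.898×10⁻³ m·K)/(1323 K) = 2.190×10⁻⁶ m.
That is 2.19×10³ nm, in the infrared range.

λ_max ≈ 2.19×10³ nm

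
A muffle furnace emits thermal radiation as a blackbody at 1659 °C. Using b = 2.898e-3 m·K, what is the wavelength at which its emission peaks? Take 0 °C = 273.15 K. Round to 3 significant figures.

T = 1659 °C + 273.15 = 1932.15 K.
Wien's displacement law: λ_max = b/T = (2.898×10⁻³ m·K)/(1932.15 K) = 1.500×10⁻⁶ m.
That is 1.50 μm, in the infrared range.

λ_max ≈ 1.50 μm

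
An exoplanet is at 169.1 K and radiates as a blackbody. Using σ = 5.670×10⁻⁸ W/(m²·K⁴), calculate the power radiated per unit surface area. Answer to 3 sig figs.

Stefan–Boltzmann: I = σT⁴ = 5.670×10⁻⁸ × (169.1)⁴ = 46.4 W/m².

I ≈ 46.4 W/m²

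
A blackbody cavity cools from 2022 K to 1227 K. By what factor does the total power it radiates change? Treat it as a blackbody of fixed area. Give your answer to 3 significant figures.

P₂/P₁ ≈ 0.136

P ∝ T⁴, so P₂/P₁ = (T₂/T₁)⁴ = (1227/2022)⁴ = (0.606825)⁴ = 0.136.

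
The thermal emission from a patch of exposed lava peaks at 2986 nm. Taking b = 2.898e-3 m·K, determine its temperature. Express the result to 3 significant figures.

Wien's law gives T = b/λ_max = (2.898×10⁻³ m·K)/(2.986×10⁻⁶ m) = 971 K.

T ≈ 971 K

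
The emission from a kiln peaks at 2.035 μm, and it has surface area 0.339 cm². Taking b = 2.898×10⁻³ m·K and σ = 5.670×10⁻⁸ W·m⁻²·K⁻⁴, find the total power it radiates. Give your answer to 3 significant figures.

P ≈ 7.91 W

Wien's law: T = b/λ_max = 2.898×10⁻³/2.035×10⁻⁶ = 1424.08 K.
Area A = 0.339 cm² = 3.39×10⁻⁵ m².
Then P = σAT⁴ = 5.670×10⁻⁸×3.39×10⁻⁵×(1424.08)⁴ = 7.91 W.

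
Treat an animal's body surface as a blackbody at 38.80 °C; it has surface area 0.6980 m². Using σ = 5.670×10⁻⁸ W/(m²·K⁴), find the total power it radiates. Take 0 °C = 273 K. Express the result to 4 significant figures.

P ≈ 374.1 W

T = 38.80 °C + 273 = 311.80 K.
Area A = 0.6980 m².
P = σAT⁴ = 5.670×10⁻⁸ × 0.6980 × (311.80)⁴ = 374.1 W.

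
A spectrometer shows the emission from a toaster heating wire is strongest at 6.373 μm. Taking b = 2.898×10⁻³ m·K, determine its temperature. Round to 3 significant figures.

T ≈ 455 K

Wien's law gives T = b/λ_max = (2.898×10⁻³ m·K)/(6.373×10⁻⁶ m) = 455 K.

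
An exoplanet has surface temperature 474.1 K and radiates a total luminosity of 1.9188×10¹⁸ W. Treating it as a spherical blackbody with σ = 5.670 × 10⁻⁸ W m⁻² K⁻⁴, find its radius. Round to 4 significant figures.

L = 4πR²σT⁴ ⇒ R = √(L/(4πσT⁴)).
σT⁴ = 2864.59 W/m², so R = √(1.9188×10¹⁸/(4π×2864.59)) = 7.301×10⁶ m.

R ≈ 7.301×10⁶ m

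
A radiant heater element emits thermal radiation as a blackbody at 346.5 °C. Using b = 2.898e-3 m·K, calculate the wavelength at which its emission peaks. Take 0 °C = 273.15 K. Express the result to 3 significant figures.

λ_max ≈ 4.68 μm

T = 346.5 °C + 273.15 = 619.65 K.
Wien's displacement law: λ_max = b/T = (2.898×10⁻³ m·K)/(619.65 K) = 4.677×10⁻⁶ m.
That is 4.68 μm, in the infrared range.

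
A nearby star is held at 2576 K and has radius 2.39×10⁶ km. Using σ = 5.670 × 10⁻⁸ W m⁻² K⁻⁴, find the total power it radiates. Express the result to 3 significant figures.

Surface area A = 4πR² = 4π(2.39×10⁹ m)² = 7.17804×10¹⁹ m².
P = σAT⁴ = 5.670×10⁻⁸ × 7.17804×10¹⁹ × (2576)⁴ = 1.79×10²⁶ W.

P ≈ 1.79×10²⁶ W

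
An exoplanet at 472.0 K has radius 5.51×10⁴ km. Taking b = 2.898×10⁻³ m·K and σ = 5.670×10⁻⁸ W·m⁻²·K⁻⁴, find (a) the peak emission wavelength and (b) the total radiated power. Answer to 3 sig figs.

λ_max ≈ 6.14 μm; P ≈ 1.07×10²⁰ W

(a) λ_max = b/T = 2.898×10⁻³/472.0 = 6.140×10⁻⁶ m = 6.14 μm.
Surface area A = 4πR² = 4π(5.51×10⁷ m)² = 3.81516×10¹⁶ m².
(b) P = σAT⁴ = 5.670×10⁻⁸×3.81516×10¹⁶×(472.0)⁴ = 1.07×10²⁰ W.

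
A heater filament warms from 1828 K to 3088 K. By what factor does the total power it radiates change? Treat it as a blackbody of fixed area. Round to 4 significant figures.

P ∝ T⁴, so P₂/P₁ = (T₂/T₁)⁴ = (3088/1828)⁴ = (1.68928)⁴ = 8.143.

P₂/P₁ ≈ 8.143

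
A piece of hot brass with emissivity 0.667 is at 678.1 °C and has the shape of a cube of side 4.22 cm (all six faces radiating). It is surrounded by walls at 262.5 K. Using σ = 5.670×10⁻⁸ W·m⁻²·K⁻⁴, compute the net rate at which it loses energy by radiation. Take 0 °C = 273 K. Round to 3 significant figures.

T = 678.1 °C + 273 = 951.1 K.
Area A = 6s² = 6×(0.0422 m)² = 0.010685 m².
Net radiated power P_net = εσA(T⁴ − T₀⁴) = 0.667×5.670×10⁻⁸×0.010685×(951.1⁴ − 262.5⁴).
T⁴ − T₀⁴ = 8.18285×10¹¹ − 4.74807×10⁹ = 8.13537×10¹¹ K⁴, so P_net = 329 W.

Net loss ≈ 329 W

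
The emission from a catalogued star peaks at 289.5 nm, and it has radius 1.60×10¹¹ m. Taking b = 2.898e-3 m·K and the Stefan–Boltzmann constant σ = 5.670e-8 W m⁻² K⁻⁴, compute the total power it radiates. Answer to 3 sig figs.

Wien's law: T = b/λ_max = 2.898×10⁻³/2.895×10⁻⁷ = 10010.4 K.
Surface area A = 4πR² = 4π(1.60×10¹¹ m)² = 3.21699×10²³ m².
Then P = σAT⁴ = 5.670×10⁻⁸×3.21699×10²³×(10010.4)⁴ = 1.83×10³² W.

P ≈ 1.83×10³² W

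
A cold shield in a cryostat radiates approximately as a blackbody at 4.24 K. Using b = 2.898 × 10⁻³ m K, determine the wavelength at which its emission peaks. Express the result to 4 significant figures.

λ_max ≈ 0.6835 mm

Wien's displacement law: λ_max = b/T = (2.898×10⁻³ m·K)/(4.24 K) = 6.8349×10⁻⁴ m.
That is 0.6835 mm, in the infrared range.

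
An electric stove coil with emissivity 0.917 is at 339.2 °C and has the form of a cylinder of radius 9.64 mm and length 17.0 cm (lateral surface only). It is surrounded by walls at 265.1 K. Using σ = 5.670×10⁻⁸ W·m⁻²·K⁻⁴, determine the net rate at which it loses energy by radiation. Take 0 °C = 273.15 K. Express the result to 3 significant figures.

Net loss ≈ 72.6 W

T = 339.2 °C + 273.15 = 612.35 K.
Lateral area A = 2πrL = 2π×9.64×10⁻³×0.170 = 0.0102969 m².
Net radiated power P_net = εσA(T⁴ − T₀⁴) = 0.917×5.670×10⁻⁸×0.0102969×(612.35⁴ − 265.1⁴).
T⁴ − T₀⁴ = 1.40604×10¹¹ − 4.93900×10⁹ = 1.35665×10¹¹ K⁴, so P_net = 72.6 W.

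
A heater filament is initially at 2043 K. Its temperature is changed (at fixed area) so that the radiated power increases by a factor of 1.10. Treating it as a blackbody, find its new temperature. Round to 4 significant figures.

T₂ ≈ 2092 K

P ∝ T⁴, so T₂/T₁ = (P₂/P₁)^(1/4) = (1.10)^(1/4) = 1.02411.
T₂ = 2043 × 1.02411 = 2092 K.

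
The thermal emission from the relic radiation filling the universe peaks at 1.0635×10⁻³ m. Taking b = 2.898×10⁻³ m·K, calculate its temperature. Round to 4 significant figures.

T ≈ 2.725 K

Wien's law gives T = b/λ_max = (2.898×10⁻³ m·K)/(1.0635×10⁻³ m) = 2.725 K.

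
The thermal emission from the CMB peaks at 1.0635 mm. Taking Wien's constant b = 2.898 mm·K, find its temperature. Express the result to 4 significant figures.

T ≈ 2.725 K

Wien's law gives T = b/λ_max = (2.898×10⁻³ m·K)/(1.0635×10⁻³ m) = 2.725 K.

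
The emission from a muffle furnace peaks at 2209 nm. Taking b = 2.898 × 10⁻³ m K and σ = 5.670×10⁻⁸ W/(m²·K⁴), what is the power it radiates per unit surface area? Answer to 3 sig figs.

I ≈ 1.68×10⁵ W/m²

Wien's law: T = b/λ_max = 2.898×10⁻³/2.209×10⁻⁶ = 1311.91 K.
Then I = σT⁴ = 5.670×10⁻⁸×(1311.91)⁴ = 1.68×10⁵ W/m².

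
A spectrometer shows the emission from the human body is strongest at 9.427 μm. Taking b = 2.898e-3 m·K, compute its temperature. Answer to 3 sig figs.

Wien's law gives T = b/λ_max = (2.898×10⁻³ m·K)/(9.427×10⁻⁶ m) = 307 K.

T ≈ 307 K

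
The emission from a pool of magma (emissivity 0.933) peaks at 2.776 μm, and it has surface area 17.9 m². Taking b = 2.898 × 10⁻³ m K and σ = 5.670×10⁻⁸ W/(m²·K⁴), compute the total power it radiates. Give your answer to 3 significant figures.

P ≈ 1.12×10⁶ W

Wien's law: T = b/λ_max = 2.898×10⁻³/2.776×10⁻⁶ = 1043.95 K.
Area A = 17.9 m².
Then P = εσAT⁴ = 0.933×5.670×10⁻⁸×17.9×(1043.95)⁴ = 1.12×10⁶ W.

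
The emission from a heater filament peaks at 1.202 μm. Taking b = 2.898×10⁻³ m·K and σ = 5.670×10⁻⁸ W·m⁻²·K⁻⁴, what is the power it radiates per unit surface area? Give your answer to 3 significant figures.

Wien's law: T = b/λ_max = 2.898×10⁻³/1.202×10⁻⁶ = 2410.98 K.
Then I = σT⁴ = 5.670×10⁻⁸×(2410.98)⁴ = 1.92×10⁶ W/m².

I ≈ 1.92×10⁶ W/m²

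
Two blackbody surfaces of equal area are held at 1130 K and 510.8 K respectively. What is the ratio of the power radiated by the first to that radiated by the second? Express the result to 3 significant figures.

With equal areas, P₁/P₂ = (T₁/T₂)⁴ = (1130/510.8)⁴ = 24.0.

P₁/P₂ ≈ 24.0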